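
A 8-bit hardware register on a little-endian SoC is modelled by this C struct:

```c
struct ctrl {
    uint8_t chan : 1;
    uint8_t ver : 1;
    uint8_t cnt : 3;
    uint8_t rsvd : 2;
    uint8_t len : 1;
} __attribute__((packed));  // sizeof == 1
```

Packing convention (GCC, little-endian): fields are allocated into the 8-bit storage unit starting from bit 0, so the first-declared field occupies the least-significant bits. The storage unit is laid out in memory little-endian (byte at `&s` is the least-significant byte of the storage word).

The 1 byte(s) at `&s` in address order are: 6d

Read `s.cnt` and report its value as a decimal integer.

3

[0]=0x6d (little-endian) → word 0x6d
chan:1 @ bit 0 → (0x6d>>0)&0x1 = 0x1
ver:1 @ bit 1 → (0x6d>>1)&0x1 = 0x0
cnt:3 @ bit 2 → (0x6d>>2)&0x7 = 0x3  ←
rsvd:2 @ bit 5 → (0x6d>>5)&0x3 = 0x3
len:1 @ bit 7 → (0x6d>>7)&0x1 = 0x0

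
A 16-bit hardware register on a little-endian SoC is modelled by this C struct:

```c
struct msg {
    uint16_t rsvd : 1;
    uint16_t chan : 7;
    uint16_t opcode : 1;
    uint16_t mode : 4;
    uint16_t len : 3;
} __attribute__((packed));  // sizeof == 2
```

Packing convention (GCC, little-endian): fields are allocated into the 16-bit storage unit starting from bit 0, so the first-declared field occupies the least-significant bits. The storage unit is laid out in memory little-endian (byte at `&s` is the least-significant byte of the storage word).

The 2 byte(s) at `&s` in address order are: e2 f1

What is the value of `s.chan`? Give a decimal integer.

113

[0]=0xe2 [1]=0xf1 (little-endian) → word 0xf1e2
rsvd:1 @ bit 0 → (0xf1e2>>0)&0x1 = 0x0
chan:7 @ bit 1 → (0xf1e2>>1)&0x7f = 0x71  ←
opcode:1 @ bit 8 → (0xf1e2>>8)&0x1 = 0x1
mode:4 @ bit 9 → (0xf1e2>>9)&0xf = 0x8
len:3 @ bit 13 → (0xf1e2>>13)&0x7 = 0x7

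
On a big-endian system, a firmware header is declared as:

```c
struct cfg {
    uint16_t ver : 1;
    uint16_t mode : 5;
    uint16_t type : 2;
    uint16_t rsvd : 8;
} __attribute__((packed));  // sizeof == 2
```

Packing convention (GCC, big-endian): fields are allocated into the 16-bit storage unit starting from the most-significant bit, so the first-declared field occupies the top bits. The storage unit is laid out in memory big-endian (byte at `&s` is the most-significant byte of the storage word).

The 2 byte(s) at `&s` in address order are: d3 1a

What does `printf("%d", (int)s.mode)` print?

20

[0]=0xd3 [1]=0x1a (big-endian) → word 0xd31a
ver [15+:1] = (word>>15) & 0x1 = 1
mode [10+:5] = (word>>10) & 0x1f = 20  ←
type [8+:2] = (word>>8) & 0x3 = 3
rsvd [0+:8] = (word>>0) & 0xff = 26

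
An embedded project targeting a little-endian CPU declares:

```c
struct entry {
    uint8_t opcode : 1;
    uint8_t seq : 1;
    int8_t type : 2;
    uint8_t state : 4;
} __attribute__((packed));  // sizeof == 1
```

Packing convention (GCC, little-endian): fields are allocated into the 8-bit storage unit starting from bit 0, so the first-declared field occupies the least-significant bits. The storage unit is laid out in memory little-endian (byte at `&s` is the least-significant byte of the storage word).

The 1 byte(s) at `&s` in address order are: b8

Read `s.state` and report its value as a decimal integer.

[0]=0xb8 (little-endian) → word 0xb8
opcode [0+:1] = (word>>0) & 0x1 = 0
seq [1+:1] = (word>>1) & 0x1 = 0
type [2+:2] = (word>>2) & 0x3 = 2
state [4+:4] = (word>>4) & 0xf = 11  ←

11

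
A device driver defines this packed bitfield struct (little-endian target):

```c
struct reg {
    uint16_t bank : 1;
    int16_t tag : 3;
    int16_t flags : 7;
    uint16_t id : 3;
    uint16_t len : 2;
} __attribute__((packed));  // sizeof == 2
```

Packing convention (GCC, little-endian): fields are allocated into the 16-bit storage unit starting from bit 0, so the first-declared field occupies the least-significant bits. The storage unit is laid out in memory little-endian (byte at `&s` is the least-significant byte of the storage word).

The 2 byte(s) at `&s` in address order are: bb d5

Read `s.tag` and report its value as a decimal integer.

[0]=0xbb [1]=0xd5 (little-endian) → word 0xd5bb
bank [0+:1] = (word>>0) & 0x1 = 1
tag [1+:3] = (word>>1) & 0x7 = 5  ←
flags [4+:7] = (word>>4) & 0x7f = 91
id [11+:3] = (word>>11) & 0x7 = 2
len [14+:2] = (word>>14) & 0x3 = 3
tag signed 3b, MSB=1: 5 - 8 = -3

-3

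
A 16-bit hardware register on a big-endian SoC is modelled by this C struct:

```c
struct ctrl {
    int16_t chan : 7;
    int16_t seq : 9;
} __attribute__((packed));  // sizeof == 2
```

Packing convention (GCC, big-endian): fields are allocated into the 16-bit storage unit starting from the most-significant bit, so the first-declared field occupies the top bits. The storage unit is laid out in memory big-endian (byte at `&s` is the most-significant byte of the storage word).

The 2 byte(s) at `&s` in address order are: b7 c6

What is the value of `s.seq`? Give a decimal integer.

-58

[0]=0xb7 [1]=0xc6 (big-endian) → word 0xb7c6
chan [9+:7] = (word>>9) & 0x7f = 91
seq [0+:9] = (word>>0) & 0x1ff = 454  ←
seq signed 9b, MSB=1: 454 - 512 = -58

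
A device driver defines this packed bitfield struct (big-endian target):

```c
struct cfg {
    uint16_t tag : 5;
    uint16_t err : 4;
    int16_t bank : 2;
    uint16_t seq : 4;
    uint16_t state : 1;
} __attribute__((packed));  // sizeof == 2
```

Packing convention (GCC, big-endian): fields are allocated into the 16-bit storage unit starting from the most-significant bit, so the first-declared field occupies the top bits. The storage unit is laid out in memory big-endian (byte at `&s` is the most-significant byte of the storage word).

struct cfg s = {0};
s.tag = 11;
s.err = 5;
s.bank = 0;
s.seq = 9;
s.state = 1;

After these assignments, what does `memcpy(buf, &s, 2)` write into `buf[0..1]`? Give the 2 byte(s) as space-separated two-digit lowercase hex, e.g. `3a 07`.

5a 93

tag (5b) val=11 bits=0xb at bit 11: 0x5800
err (4b) val=5 bits=0x5 at bit 7: 0x5a80
bank (2b) val=0 bits=0x0 at bit 5: 0x5a80
seq (4b) val=9 bits=0x9 at bit 1: 0x5a92
state (1b) val=1 bits=0x1 at bit 0: 0x5a93
word = 0x5a93 → big-endian bytes:
  [0]=0x5a  [1]=0x93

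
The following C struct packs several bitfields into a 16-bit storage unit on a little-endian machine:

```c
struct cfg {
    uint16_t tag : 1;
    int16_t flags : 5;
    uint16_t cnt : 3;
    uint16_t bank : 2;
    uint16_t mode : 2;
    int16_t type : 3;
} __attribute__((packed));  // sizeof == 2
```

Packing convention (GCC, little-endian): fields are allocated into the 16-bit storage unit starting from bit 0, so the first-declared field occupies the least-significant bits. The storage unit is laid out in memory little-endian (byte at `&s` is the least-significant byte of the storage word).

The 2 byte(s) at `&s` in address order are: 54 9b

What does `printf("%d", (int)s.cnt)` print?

5

[0]=0x54 [1]=0x9b (little-endian) → word 0x9b54
tag:1 @ bit 0 → (0x9b54>>0)&0x1 = 0x0
flags:5 @ bit 1 → (0x9b54>>1)&0x1f = 0xa
cnt:3 @ bit 6 → (0x9b54>>6)&0x7 = 0x5  ←
bank:2 @ bit 9 → (0x9b54>>9)&0x3 = 0x1
mode:2 @ bit 11 → (0x9b54>>11)&0x3 = 0x3
type:3 @ bit 13 → (0x9b54>>13)&0x7 = 0x4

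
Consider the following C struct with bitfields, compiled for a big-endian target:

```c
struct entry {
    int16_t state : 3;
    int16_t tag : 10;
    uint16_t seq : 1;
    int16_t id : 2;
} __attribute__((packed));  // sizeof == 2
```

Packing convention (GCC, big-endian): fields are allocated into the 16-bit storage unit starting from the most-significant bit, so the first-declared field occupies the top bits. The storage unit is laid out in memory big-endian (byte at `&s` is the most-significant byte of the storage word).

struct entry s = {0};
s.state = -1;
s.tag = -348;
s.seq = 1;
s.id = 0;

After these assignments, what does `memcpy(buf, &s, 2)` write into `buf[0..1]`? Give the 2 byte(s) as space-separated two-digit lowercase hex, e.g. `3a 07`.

[13+:3] state=-1 & 0x7 = 0x7; word=0xe000
[3+:10] tag=-348 & 0x3ff = 0x2a4; word=0xf520
[2+:1] seq=1 & 0x1 = 0x1; word=0xf524
[0+:2] id=0 & 0x3 = 0x0; word=0xf524
word = 0xf524 → big-endian bytes:
  [0]=0xf5  [1]=0x24

f5 24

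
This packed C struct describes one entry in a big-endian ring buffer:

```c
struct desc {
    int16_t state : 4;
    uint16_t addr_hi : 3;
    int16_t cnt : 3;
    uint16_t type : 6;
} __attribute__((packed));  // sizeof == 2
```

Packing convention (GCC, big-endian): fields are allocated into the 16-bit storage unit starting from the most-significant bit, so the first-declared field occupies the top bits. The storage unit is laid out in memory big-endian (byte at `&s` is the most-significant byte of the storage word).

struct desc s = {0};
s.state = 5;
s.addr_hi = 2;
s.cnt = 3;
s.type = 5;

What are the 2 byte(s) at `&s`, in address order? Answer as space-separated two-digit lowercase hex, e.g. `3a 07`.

54 c5

state (4b) val=5 bits=0x5 at bit 12: 0x5000
addr_hi (3b) val=2 bits=0x2 at bit 9: 0x5400
cnt (3b) val=3 bits=0x3 at bit 6: 0x54c0
type (6b) val=5 bits=0x5 at bit 0: 0x54c5
word = 0x54c5 → big-endian bytes:
  [0]=0x54  [1]=0xc5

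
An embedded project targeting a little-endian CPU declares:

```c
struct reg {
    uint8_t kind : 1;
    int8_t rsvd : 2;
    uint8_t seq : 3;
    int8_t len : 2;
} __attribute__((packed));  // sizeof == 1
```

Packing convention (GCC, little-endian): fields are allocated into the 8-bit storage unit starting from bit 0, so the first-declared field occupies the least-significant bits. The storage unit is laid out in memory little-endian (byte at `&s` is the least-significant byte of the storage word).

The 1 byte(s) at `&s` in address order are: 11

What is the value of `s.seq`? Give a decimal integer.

[0]=0x11 (little-endian) → word 0x11
kind [0+:1] = (word>>0) & 0x1 = 1
rsvd [1+:2] = (word>>1) & 0x3 = 0
seq [3+:3] = (word>>3) & 0x7 = 2  ←
len [6+:2] = (word>>6) & 0x3 = 0

2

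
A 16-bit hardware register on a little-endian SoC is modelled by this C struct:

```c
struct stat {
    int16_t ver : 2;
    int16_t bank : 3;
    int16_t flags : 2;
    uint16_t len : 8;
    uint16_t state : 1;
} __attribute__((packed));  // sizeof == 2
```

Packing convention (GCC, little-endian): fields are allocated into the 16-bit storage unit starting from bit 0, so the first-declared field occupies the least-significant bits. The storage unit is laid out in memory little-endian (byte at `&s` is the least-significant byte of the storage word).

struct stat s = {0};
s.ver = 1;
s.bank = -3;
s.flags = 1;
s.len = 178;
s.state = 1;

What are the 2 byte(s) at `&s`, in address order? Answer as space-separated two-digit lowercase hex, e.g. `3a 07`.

35 d9

[0+:2] ver=1 & 0x3 = 0x1; word=0x0001
[2+:3] bank=-3 & 0x7 = 0x5; word=0x0015
[5+:2] flags=1 & 0x3 = 0x1; word=0x0035
[7+:8] len=178 & 0xff = 0xb2; word=0x5935
[15+:1] state=1 & 0x1 = 0x1; word=0xd935
word = 0xd935 → little-endian bytes:
  [0]=0x35  [1]=0xd9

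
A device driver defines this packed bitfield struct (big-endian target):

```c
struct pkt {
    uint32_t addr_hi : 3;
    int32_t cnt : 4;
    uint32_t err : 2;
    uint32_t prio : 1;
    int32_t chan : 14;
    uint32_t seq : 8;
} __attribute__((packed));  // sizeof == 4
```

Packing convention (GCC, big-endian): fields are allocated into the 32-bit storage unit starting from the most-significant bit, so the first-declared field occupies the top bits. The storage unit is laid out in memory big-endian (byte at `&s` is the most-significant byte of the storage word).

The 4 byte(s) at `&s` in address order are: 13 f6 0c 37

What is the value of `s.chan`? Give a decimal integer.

-2548

[0]=0x13 [1]=0xf6 [2]=0x0c [3]=0x37 (big-endian) → word 0x13f60c37
addr_hi:3 @ bit 29 → (0x13f60c37>>29)&0x7 = 0x0
cnt:4 @ bit 25 → (0x13f60c37>>25)&0xf = 0x9
err:2 @ bit 23 → (0x13f60c37>>23)&0x3 = 0x3
prio:1 @ bit 22 → (0x13f60c37>>22)&0x1 = 0x1
chan:14 @ bit 8 → (0x13f60c37>>8)&0x3fff = 0x360c  ←
seq:8 @ bit 0 → (0x13f60c37>>0)&0xff = 0x37
chan signed 14b, MSB=1: 13836 - 16384 = -2548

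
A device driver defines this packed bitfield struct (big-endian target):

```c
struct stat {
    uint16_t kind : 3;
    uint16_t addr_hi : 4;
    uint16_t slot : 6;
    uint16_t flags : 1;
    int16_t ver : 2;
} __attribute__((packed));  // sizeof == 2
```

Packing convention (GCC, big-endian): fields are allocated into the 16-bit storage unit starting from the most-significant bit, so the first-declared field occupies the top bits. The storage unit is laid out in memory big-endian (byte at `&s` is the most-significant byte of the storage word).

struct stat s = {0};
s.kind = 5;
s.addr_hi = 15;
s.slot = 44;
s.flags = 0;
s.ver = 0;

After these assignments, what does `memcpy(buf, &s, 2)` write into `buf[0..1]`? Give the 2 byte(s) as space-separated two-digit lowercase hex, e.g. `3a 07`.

[13+:3] kind=5 & 0x7 = 0x5; word=0xa000
[9+:4] addr_hi=15 & 0xf = 0xf; word=0xbe00
[3+:6] slot=44 & 0x3f = 0x2c; word=0xbf60
[2+:1] flags=0 & 0x1 = 0x0; word=0xbf60
[0+:2] ver=0 & 0x3 = 0x0; word=0xbf60
word = 0xbf60 → big-endian bytes:
  [0]=0xbf  [1]=0x60

bf 60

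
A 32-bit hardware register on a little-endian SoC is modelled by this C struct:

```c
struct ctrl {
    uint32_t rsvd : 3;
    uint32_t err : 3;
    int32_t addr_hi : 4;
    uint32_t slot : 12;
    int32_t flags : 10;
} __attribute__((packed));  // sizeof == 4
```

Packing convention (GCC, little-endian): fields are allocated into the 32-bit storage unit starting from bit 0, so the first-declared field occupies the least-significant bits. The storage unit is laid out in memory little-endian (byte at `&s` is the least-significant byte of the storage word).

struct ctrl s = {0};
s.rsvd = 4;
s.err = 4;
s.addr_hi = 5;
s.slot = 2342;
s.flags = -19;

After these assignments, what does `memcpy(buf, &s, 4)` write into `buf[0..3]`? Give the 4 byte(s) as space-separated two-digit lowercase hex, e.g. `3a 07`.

64 99 64 fb

rsvd (3b) val=4 bits=0x4 at bit 0: 0x00000004
err (3b) val=4 bits=0x4 at bit 3: 0x00000024
addr_hi (4b) val=5 bits=0x5 at bit 6: 0x00000164
slot (12b) val=2342 bits=0x926 at bit 10: 0x00249964
flags (10b) val=-19 bits=0x3ed at bit 22: 0xfb649964
word = 0xfb649964 → little-endian bytes:
  [0]=0x64  [1]=0x99  [2]=0x64  [3]=0xfb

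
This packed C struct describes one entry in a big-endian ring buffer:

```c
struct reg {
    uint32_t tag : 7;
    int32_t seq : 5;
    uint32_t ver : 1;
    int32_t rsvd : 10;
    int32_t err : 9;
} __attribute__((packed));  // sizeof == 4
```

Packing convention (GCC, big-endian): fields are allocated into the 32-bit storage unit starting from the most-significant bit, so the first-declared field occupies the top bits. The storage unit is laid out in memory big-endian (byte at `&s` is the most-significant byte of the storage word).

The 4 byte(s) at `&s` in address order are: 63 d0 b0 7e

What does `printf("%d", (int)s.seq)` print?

-3

[0]=0x63 [1]=0xd0 [2]=0xb0 [3]=0x7e (big-endian) → word 0x63d0b07e
tag:7 @ bit 25 → (0x63d0b07e>>25)&0x7f = 0x31
seq:5 @ bit 20 → (0x63d0b07e>>20)&0x1f = 0x1d  ←
ver:1 @ bit 19 → (0x63d0b07e>>19)&0x1 = 0x0
rsvd:10 @ bit 9 → (0x63d0b07e>>9)&0x3ff = 0x58
err:9 @ bit 0 → (0x63d0b07e>>0)&0x1ff = 0x7e
seq signed 5b, MSB=1: 29 - 32 = -3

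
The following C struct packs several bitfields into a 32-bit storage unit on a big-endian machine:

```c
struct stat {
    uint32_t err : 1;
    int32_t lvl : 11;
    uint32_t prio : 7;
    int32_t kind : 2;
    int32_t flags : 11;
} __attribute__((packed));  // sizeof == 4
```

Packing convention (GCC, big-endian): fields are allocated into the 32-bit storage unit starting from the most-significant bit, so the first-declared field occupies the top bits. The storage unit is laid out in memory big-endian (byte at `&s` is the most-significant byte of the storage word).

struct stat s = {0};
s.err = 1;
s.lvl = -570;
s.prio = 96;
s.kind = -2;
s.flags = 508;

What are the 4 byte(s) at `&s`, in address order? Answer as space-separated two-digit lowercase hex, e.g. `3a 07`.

dc 6c 11 fc

err:1 = 1 → 0x1 << 31 → word 0x80000000
lvl:11 = -570 → 0x5c6 << 20 → word 0xdc600000
prio:7 = 96 → 0x60 << 13 → word 0xdc6c0000
kind:2 = -2 → 0x2 << 11 → word 0xdc6c1000
flags:11 = 508 → 0x1fc << 0 → word 0xdc6c11fc
word = 0xdc6c11fc → big-endian bytes:
  [0]=0xdc  [1]=0x6c  [2]=0x11  [3]=0xfc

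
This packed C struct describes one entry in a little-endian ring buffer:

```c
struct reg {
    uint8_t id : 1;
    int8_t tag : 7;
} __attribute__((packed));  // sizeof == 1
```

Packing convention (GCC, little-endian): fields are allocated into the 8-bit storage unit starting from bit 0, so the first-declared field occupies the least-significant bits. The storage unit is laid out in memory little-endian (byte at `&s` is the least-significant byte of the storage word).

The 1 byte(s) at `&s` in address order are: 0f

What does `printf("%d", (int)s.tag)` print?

7

[0]=0x0f (little-endian) → word 0x0f
id:1 @ bit 0 → (0x0f>>0)&0x1 = 0x1
tag:7 @ bit 1 → (0x0f>>1)&0x7f = 0x7  ←
tag signed 7b, MSB=0: value = 7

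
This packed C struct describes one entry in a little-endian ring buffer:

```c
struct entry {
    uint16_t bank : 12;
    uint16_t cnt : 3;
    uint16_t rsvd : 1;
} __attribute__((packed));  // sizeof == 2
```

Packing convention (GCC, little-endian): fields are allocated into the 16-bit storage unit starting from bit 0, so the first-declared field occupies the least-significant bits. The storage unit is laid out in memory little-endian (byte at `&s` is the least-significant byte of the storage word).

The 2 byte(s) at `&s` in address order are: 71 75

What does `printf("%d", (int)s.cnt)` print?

[0]=0x71 [1]=0x75 (little-endian) → word 0x7571
bank [0+:12] = (word>>0) & 0xfff = 1393
cnt [12+:3] = (word>>12) & 0x7 = 7  ←
rsvd [15+:1] = (word>>15) & 0x1 = 0

7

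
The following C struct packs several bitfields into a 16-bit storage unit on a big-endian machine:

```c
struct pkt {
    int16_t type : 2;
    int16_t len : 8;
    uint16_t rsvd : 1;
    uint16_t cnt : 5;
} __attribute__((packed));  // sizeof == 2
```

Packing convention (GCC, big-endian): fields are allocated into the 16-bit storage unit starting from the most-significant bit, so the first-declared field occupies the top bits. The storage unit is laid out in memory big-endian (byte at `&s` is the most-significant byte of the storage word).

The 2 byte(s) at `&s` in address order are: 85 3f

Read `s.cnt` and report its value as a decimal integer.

[0]=0x85 [1]=0x3f (big-endian) → word 0x853f
type [14+:2] = (word>>14) & 0x3 = 2
len [6+:8] = (word>>6) & 0xff = 20
rsvd [5+:1] = (word>>5) & 0x1 = 1
cnt [0+:5] = (word>>0) & 0x1f = 31  ←

31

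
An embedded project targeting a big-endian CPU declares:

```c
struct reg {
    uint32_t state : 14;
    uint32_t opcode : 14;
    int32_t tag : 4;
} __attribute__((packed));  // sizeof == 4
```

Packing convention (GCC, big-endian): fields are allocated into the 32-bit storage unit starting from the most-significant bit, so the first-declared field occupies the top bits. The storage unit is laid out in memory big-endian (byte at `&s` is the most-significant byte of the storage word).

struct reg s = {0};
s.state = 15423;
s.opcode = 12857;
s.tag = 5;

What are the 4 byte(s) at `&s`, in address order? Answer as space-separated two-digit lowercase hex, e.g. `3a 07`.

state:14 = 15423 → 0x3c3f << 18 → word 0xf0fc0000
opcode:14 = 12857 → 0x3239 << 4 → word 0xf0ff2390
tag:4 = 5 → 0x5 << 0 → word 0xf0ff2395
word = 0xf0ff2395 → big-endian bytes:
  [0]=0xf0  [1]=0xff  [2]=0x23  [3]=0x95

f0 ff 23 95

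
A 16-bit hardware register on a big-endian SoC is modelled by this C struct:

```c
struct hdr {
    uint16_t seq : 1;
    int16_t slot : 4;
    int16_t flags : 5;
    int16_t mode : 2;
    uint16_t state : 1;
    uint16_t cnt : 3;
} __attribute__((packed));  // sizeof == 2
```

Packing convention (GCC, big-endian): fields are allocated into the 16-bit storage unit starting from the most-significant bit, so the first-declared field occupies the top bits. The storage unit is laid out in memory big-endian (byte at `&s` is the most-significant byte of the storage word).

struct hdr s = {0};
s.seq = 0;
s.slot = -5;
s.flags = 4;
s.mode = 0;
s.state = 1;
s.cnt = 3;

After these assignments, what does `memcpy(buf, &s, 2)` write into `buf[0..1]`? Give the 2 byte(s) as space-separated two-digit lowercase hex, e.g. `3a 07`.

59 0b

seq (1b) val=0 bits=0x0 at bit 15: 0x0000
slot (4b) val=-5 bits=0xb at bit 11: 0x5800
flags (5b) val=4 bits=0x4 at bit 6: 0x5900
mode (2b) val=0 bits=0x0 at bit 4: 0x5900
state (1b) val=1 bits=0x1 at bit 3: 0x5908
cnt (3b) val=3 bits=0x3 at bit 0: 0x590b
word = 0x590b → big-endian bytes:
  [0]=0x59  [1]=0x0b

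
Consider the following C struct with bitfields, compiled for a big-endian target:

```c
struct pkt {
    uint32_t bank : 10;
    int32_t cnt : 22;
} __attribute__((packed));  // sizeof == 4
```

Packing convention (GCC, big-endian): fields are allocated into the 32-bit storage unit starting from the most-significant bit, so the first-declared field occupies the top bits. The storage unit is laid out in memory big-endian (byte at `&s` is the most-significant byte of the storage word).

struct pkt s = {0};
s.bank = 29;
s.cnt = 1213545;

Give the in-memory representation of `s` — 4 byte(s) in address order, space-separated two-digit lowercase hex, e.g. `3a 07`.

07 52 84 69

[22+:10] bank=29 & 0x3ff = 0x1d; word=0x07400000
[0+:22] cnt=1213545 & 0x3fffff = 0x128469; word=0x07528469
word = 0x07528469 → big-endian bytes:
  [0]=0x07  [1]=0x52  [2]=0x84  [3]=0x69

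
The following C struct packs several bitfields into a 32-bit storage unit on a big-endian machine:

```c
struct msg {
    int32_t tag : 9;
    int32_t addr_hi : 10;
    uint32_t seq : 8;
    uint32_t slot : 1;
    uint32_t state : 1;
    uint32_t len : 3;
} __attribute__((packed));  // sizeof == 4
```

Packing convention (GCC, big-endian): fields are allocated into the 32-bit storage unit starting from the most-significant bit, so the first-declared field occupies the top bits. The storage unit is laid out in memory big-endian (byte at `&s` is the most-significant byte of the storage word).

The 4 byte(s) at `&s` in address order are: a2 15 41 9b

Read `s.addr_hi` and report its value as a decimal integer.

170

[0]=0xa2 [1]=0x15 [2]=0x41 [3]=0x9b (big-endian) → word 0xa215419b
tag [23+:9] = (word>>23) & 0x1ff = 324
addr_hi [13+:10] = (word>>13) & 0x3ff = 170  ←
seq [5+:8] = (word>>5) & 0xff = 12
slot [4+:1] = (word>>4) & 0x1 = 1
state [3+:1] = (word>>3) & 0x1 = 1
len [0+:3] = (word>>0) & 0x7 = 3
addr_hi signed 10b, MSB=0: value = 170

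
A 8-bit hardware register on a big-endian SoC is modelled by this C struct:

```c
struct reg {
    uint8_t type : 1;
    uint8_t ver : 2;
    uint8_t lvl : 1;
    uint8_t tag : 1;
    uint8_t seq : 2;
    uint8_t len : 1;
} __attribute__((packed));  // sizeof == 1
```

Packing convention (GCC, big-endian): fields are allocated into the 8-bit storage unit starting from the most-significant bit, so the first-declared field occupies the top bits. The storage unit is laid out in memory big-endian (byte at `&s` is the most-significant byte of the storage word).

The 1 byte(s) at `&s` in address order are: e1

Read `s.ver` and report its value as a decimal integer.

3

[0]=0xe1 (big-endian) → word 0xe1
type:1 @ bit 7 → (0xe1>>7)&0x1 = 0x1
ver:2 @ bit 5 → (0xe1>>5)&0x3 = 0x3  ←
lvl:1 @ bit 4 → (0xe1>>4)&0x1 = 0x0
tag:1 @ bit 3 → (0xe1>>3)&0x1 = 0x0
seq:2 @ bit 1 → (0xe1>>1)&0x3 = 0x0
len:1 @ bit 0 → (0xe1>>0)&0x1 = 0x1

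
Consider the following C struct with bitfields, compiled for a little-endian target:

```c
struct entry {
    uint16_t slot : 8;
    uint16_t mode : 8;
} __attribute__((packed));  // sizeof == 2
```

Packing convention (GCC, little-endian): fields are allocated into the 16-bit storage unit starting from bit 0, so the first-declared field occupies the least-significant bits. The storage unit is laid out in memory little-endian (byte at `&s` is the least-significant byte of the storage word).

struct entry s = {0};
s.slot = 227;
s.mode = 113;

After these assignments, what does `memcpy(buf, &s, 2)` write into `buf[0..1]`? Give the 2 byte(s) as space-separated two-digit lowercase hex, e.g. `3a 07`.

e3 71

slot:8 = 227 → 0xe3 << 0 → word 0x00e3
mode:8 = 113 → 0x71 << 8 → word 0x71e3
word = 0x71e3 → little-endian bytes:
  [0]=0xe3  [1]=0x71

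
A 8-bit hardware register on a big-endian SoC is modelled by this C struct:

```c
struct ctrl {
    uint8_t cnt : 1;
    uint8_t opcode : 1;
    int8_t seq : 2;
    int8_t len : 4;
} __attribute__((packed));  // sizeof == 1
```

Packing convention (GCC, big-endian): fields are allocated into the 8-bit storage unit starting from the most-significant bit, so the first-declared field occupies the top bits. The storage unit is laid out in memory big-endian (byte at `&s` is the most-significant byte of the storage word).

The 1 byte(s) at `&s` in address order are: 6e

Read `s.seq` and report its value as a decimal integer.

[0]=0x6e (big-endian) → word 0x6e
cnt:1 @ bit 7 → (0x6e>>7)&0x1 = 0x0
opcode:1 @ bit 6 → (0x6e>>6)&0x1 = 0x1
seq:2 @ bit 4 → (0x6e>>4)&0x3 = 0x2  ←
len:4 @ bit 0 → (0x6e>>0)&0xf = 0xe
seq signed 2b, MSB=1: 2 - 4 = -2

-2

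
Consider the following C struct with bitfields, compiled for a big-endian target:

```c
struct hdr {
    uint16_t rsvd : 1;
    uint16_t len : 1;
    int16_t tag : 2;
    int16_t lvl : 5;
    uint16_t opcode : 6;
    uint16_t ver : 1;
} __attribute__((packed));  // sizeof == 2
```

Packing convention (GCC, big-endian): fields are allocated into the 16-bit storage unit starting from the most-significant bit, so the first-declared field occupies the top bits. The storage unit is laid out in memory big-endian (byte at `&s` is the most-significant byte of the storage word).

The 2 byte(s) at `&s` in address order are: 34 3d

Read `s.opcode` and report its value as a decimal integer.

[0]=0x34 [1]=0x3d (big-endian) → word 0x343d
rsvd:1 @ bit 15 → (0x343d>>15)&0x1 = 0x0
len:1 @ bit 14 → (0x343d>>14)&0x1 = 0x0
tag:2 @ bit 12 → (0x343d>>12)&0x3 = 0x3
lvl:5 @ bit 7 → (0x343d>>7)&0x1f = 0x8
opcode:6 @ bit 1 → (0x343d>>1)&0x3f = 0x1e  ←
ver:1 @ bit 0 → (0x343d>>0)&0x1 = 0x1

30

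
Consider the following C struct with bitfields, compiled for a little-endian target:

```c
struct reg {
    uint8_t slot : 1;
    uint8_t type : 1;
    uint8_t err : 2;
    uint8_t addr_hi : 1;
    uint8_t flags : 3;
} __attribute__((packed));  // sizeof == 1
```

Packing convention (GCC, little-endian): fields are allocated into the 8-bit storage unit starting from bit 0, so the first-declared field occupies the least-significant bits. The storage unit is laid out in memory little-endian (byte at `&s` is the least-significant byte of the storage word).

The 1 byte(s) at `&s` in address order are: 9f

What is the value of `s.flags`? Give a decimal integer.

[0]=0x9f (little-endian) → word 0x9f
slot [0+:1] = (word>>0) & 0x1 = 1
type [1+:1] = (word>>1) & 0x1 = 1
err [2+:2] = (word>>2) & 0x3 = 3
addr_hi [4+:1] = (word>>4) & 0x1 = 1
flags [5+:3] = (word>>5) & 0x7 = 4  ←

4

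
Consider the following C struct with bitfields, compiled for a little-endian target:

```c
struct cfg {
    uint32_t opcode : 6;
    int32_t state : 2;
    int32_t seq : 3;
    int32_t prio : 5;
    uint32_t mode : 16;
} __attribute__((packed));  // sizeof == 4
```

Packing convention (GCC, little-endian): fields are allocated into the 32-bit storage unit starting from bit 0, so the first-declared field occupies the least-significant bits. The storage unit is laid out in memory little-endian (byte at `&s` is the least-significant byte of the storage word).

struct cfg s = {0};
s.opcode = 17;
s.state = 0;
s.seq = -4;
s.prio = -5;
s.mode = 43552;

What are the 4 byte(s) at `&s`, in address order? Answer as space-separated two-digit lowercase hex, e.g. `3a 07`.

[0+:6] opcode=17 & 0x3f = 0x11; word=0x00000011
[6+:2] state=0 & 0x3 = 0x0; word=0x00000011
[8+:3] seq=-4 & 0x7 = 0x4; word=0x00000411
[11+:5] prio=-5 & 0x1f = 0x1b; word=0x0000dc11
[16+:16] mode=43552 & 0xffff = 0xaa20; word=0xaa20dc11
word = 0xaa20dc11 → little-endian bytes:
  [0]=0x11  [1]=0xdc  [2]=0x20  [3]=0xaa

11 dc 20 aa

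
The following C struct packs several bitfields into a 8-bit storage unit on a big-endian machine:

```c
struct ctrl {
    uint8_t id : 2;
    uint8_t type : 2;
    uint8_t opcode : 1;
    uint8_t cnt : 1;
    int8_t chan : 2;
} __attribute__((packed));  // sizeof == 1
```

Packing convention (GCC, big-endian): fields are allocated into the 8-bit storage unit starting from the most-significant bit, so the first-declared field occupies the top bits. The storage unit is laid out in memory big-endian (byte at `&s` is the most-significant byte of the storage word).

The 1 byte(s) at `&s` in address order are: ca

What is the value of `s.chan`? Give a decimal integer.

-2

[0]=0xca (big-endian) → word 0xca
id:2 @ bit 6 → (0xca>>6)&0x3 = 0x3
type:2 @ bit 4 → (0xca>>4)&0x3 = 0x0
opcode:1 @ bit 3 → (0xca>>3)&0x1 = 0x1
cnt:1 @ bit 2 → (0xca>>2)&0x1 = 0x0
chan:2 @ bit 0 → (0xca>>0)&0x3 = 0x2  ←
chan signed 2b, MSB=1: 2 - 4 = -2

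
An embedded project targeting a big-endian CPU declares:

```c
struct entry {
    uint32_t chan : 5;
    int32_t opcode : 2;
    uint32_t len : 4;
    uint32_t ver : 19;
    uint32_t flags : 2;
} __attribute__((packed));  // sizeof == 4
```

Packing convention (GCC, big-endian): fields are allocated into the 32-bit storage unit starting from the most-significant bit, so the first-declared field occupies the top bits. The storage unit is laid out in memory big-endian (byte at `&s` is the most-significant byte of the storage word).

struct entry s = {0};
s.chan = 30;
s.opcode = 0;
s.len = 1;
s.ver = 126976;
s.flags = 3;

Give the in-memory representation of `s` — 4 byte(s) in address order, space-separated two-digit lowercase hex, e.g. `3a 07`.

f0 27 c0 03

[27+:5] chan=30 & 0x1f = 0x1e; word=0xf0000000
[25+:2] opcode=0 & 0x3 = 0x0; word=0xf0000000
[21+:4] len=1 & 0xf = 0x1; word=0xf0200000
[2+:19] ver=126976 & 0x7ffff = 0x1f000; word=0xf027c000
[0+:2] flags=3 & 0x3 = 0x3; word=0xf027c003
word = 0xf027c003 → big-endian bytes:
  [0]=0xf0  [1]=0x27  [2]=0xc0  [3]=0x03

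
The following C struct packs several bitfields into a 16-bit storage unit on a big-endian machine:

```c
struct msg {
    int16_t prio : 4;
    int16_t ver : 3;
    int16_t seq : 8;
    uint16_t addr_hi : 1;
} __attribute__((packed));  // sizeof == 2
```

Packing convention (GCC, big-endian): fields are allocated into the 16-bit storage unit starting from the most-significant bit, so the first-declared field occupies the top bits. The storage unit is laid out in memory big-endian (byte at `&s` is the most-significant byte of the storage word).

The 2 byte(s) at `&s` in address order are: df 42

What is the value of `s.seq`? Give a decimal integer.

-95

[0]=0xdf [1]=0x42 (big-endian) → word 0xdf42
prio [12+:4] = (word>>12) & 0xf = 13
ver [9+:3] = (word>>9) & 0x7 = 7
seq [1+:8] = (word>>1) & 0xff = 161  ←
addr_hi [0+:1] = (word>>0) & 0x1 = 0
seq signed 8b, MSB=1: 161 - 256 = -95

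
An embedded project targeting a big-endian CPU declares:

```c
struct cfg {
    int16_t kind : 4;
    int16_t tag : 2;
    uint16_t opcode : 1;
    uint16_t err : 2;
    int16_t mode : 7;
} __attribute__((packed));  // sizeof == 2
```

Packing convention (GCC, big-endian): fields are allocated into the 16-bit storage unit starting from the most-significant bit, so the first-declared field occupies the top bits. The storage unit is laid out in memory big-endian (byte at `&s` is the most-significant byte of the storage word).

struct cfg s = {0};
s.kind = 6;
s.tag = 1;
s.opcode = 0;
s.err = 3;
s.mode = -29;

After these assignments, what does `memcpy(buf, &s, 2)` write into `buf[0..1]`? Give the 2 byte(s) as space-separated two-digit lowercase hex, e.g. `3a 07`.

65 e3

[12+:4] kind=6 & 0xf = 0x6; word=0x6000
[10+:2] tag=1 & 0x3 = 0x1; word=0x6400
[9+:1] opcode=0 & 0x1 = 0x0; word=0x6400
[7+:2] err=3 & 0x3 = 0x3; word=0x6580
[0+:7] mode=-29 & 0x7f = 0x63; word=0x65e3
word = 0x65e3 → big-endian bytes:
  [0]=0x65  [1]=0xe3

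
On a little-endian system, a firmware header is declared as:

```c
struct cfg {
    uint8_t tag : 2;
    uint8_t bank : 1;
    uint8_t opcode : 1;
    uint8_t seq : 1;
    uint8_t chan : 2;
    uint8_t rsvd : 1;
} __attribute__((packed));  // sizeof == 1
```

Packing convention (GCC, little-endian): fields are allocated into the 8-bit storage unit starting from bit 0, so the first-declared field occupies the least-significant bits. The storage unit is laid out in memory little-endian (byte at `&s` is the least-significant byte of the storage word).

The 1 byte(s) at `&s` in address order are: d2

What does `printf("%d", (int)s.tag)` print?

2

[0]=0xd2 (little-endian) → word 0xd2
tag [0+:2] = (word>>0) & 0x3 = 2  ←
bank [2+:1] = (word>>2) & 0x1 = 0
opcode [3+:1] = (word>>3) & 0x1 = 0
seq [4+:1] = (word>>4) & 0x1 = 1
chan [5+:2] = (word>>5) & 0x3 = 2
rsvd [7+:1] = (word>>7) & 0x1 = 1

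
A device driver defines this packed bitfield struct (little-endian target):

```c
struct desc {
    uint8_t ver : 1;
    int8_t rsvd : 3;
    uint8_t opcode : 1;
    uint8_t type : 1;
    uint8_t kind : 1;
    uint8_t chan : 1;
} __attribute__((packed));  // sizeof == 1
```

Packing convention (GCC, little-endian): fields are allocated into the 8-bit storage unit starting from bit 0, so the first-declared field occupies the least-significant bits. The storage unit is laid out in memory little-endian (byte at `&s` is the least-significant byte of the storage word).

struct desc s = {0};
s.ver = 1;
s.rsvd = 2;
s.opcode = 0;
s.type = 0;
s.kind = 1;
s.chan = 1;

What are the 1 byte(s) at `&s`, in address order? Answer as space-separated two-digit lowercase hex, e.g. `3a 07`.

ver:1 = 1 → 0x1 << 0 → word 0x01
rsvd:3 = 2 → 0x2 << 1 → word 0x05
opcode:1 = 0 → 0x0 << 4 → word 0x05
type:1 = 0 → 0x0 << 5 → word 0x05
kind:1 = 1 → 0x1 << 6 → word 0x45
chan:1 = 1 → 0x1 << 7 → word 0xc5
word = 0xc5 → little-endian bytes:
  [0]=0xc5

c5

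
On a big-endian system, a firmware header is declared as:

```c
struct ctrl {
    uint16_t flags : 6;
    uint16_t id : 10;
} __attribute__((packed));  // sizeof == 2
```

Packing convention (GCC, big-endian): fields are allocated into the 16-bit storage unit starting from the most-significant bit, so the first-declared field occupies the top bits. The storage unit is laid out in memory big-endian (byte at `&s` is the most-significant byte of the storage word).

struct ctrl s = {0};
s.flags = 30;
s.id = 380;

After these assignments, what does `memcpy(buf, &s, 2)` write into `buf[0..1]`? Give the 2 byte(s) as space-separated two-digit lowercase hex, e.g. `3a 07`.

flags (6b) val=30 bits=0x1e at bit 10: 0x7800
id (10b) val=380 bits=0x17c at bit 0: 0x797c
word = 0x797c → big-endian bytes:
  [0]=0x79  [1]=0x7c

79 7c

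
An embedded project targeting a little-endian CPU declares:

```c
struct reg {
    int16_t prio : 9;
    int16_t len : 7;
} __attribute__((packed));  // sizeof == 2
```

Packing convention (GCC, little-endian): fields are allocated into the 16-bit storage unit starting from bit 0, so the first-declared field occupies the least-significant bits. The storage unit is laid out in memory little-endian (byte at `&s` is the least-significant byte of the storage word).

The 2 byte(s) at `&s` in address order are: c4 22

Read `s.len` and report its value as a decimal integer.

[0]=0xc4 [1]=0x22 (little-endian) → word 0x22c4
prio [0+:9] = (word>>0) & 0x1ff = 196
len [9+:7] = (word>>9) & 0x7f = 17  ←
len signed 7b, MSB=0: value = 17

17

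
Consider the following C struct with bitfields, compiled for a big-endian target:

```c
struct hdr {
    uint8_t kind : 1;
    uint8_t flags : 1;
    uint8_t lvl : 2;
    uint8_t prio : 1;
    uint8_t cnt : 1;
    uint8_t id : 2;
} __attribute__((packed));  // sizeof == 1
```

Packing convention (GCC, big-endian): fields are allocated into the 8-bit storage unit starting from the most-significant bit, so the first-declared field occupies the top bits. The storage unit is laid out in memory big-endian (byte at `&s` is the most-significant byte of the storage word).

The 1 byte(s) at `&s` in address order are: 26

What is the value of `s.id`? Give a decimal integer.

[0]=0x26 (big-endian) → word 0x26
kind:1 @ bit 7 → (0x26>>7)&0x1 = 0x0
flags:1 @ bit 6 → (0x26>>6)&0x1 = 0x0
lvl:2 @ bit 4 → (0x26>>4)&0x3 = 0x2
prio:1 @ bit 3 → (0x26>>3)&0x1 = 0x0
cnt:1 @ bit 2 → (0x26>>2)&0x1 = 0x1
id:2 @ bit 0 → (0x26>>0)&0x3 = 0x2  ←

2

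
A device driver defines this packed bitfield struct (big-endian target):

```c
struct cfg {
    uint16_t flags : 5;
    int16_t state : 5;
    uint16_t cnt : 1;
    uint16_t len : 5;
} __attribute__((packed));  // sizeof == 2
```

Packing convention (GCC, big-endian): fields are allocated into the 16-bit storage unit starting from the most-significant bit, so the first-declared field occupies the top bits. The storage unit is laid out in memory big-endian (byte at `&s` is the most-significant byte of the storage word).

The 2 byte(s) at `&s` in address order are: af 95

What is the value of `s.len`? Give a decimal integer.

[0]=0xaf [1]=0x95 (big-endian) → word 0xaf95
flags:5 @ bit 11 → (0xaf95>>11)&0x1f = 0x15
state:5 @ bit 6 → (0xaf95>>6)&0x1f = 0x1e
cnt:1 @ bit 5 → (0xaf95>>5)&0x1 = 0x0
len:5 @ bit 0 → (0xaf95>>0)&0x1f = 0x15  ←

21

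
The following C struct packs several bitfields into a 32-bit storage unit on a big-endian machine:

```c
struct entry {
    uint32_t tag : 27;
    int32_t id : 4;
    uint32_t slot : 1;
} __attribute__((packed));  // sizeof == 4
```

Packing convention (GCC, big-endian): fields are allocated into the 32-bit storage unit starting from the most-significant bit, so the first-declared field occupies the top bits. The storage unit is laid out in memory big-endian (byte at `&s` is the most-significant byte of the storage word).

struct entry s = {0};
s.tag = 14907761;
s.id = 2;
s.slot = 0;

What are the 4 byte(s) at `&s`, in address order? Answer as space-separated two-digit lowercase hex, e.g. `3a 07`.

1c 6f 2e 24

tag (27b) val=14907761 bits=0xe37971 at bit 5: 0x1c6f2e20
id (4b) val=2 bits=0x2 at bit 1: 0x1c6f2e24
slot (1b) val=0 bits=0x0 at bit 0: 0x1c6f2e24
word = 0x1c6f2e24 → big-endian bytes:
  [0]=0x1c  [1]=0x6f  [2]=0x2e  [3]=0x24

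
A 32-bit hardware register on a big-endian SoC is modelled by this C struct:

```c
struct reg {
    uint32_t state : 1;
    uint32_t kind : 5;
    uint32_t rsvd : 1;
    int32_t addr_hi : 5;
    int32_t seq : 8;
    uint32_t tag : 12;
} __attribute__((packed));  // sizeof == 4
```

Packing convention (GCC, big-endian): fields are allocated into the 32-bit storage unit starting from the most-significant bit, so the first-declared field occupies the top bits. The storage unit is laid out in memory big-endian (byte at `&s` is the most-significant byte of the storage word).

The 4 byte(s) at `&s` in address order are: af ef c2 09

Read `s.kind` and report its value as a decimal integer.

11

[0]=0xaf [1]=0xef [2]=0xc2 [3]=0x09 (big-endian) → word 0xafefc209
state [31+:1] = (word>>31) & 0x1 = 1
kind [26+:5] = (word>>26) & 0x1f = 11  ←
rsvd [25+:1] = (word>>25) & 0x1 = 1
addr_hi [20+:5] = (word>>20) & 0x1f = 30
seq [12+:8] = (word>>12) & 0xff = 252
tag [0+:12] = (word>>0) & 0xfff = 521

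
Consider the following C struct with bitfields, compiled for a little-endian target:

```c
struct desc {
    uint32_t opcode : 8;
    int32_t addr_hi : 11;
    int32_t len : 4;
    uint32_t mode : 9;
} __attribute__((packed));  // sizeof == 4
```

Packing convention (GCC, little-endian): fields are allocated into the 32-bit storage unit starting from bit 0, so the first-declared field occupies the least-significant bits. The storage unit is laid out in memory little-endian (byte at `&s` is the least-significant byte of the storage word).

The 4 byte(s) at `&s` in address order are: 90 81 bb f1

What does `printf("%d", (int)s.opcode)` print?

[0]=0x90 [1]=0x81 [2]=0xbb [3]=0xf1 (little-endian) → word 0xf1bb8190
opcode [0+:8] = (word>>0) & 0xff = 144  ←
addr_hi [8+:11] = (word>>8) & 0x7ff = 897
len [19+:4] = (word>>19) & 0xf = 7
mode [23+:9] = (word>>23) & 0x1ff = 483

144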